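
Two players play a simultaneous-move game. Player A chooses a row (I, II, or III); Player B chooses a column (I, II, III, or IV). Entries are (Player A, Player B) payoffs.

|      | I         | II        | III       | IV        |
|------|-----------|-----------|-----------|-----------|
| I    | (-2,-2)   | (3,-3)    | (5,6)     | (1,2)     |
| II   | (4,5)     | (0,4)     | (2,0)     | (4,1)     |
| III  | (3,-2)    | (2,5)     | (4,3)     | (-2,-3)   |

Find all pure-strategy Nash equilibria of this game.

(I, III) and (II, I)

Check mutual best responses: a cell is a NE iff neither player can gain by unilaterally deviating.
Player A's best responses — vs I: II (payoff 4); vs II: I (payoff 3); vs III: I (payoff 5); vs IV: II (payoff 4).
Player B's best responses — vs I: III (payoff 6); vs II: I (payoff 5); vs III: II (payoff 5).
Mutual best responses occur at (I, III) and (II, I); at each, neither player gains by switching.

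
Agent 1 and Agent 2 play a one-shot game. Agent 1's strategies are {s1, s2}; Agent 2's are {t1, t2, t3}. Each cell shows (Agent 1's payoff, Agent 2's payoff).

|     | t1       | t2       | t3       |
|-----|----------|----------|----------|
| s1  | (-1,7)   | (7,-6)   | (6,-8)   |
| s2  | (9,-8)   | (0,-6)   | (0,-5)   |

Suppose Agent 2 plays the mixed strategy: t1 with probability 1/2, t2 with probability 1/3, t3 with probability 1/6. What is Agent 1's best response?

Agent 1's best reply maximizes expected payoff against the mix.
s1: (1/2)·(-1) + (1/3)·7 + (1/6)·6 = 17/6
s2: (1/2)·9 + (1/3)·0 + (1/6)·0 = 9/2
Highest expected payoff is 9/2, from s2.

s2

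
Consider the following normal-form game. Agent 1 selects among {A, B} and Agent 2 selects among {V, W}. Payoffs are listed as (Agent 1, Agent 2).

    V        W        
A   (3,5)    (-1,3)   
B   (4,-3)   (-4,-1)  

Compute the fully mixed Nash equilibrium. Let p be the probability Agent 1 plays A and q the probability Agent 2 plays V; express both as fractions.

p = 1/2, q = 3/4

Each player's mixing probability is pinned down by making the *other* player indifferent.
Agent 2 indifferent between V and W: p·5 + (1−p)·(-3) = p·3 + (1−p)·(-1) ⟹ (-3) + 8p = (-1) + 4p ⟹ p = 1/2.
Agent 1 indifferent between A and B: q·3 + (1−q)·(-1) = q·4 + (1−q)·(-4) ⟹ (-1) + 4q = (-4) + 8q ⟹ q = 3/4.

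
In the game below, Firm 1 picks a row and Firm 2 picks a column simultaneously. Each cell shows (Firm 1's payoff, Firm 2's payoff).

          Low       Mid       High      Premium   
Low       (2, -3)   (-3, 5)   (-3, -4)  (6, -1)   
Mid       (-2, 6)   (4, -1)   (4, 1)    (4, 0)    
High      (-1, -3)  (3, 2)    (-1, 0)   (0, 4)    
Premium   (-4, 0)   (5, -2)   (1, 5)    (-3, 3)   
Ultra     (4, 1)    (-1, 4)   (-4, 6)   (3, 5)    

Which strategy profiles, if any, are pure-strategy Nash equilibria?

Check mutual best responses: a cell is a NE iff neither player can gain by unilaterally deviating.
Firm 1's best responses — vs Low: Ultra (payoff 4); vs Mid: Premium (payoff 5); vs High: Mid (payoff 4); vs Premium: Low (payoff 6).
Firm 2's best responses — vs Low: Mid (payoff 5); vs Mid: Low (payoff 6); vs High: Premium (payoff 4); vs Premium: High (payoff 5); vs Ultra: High (payoff 6).
No cell has both players best-responding. For instance, Firm 1's best reply to High is Mid, but against Mid Firm 2 prefers Low over High.

There is no pure-strategy Nash equilibrium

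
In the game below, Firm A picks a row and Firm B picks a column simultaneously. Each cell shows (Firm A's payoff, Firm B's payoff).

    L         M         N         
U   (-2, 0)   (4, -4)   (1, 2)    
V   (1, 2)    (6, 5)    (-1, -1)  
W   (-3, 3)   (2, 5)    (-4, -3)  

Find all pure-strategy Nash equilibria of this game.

Check mutual best responses: a cell is a NE iff neither player can gain by unilaterally deviating.
Firm A's best responses — vs L: V (payoff 1); vs M: V (payoff 6); vs N: U (payoff 1).
Firm B's best responses — vs U: N (payoff 2); vs V: M (payoff 5); vs W: M (payoff 5).
Mutual best responses occur at (U, N) and (V, M); at each, neither player gains by switching.

(U, N) and (V, M)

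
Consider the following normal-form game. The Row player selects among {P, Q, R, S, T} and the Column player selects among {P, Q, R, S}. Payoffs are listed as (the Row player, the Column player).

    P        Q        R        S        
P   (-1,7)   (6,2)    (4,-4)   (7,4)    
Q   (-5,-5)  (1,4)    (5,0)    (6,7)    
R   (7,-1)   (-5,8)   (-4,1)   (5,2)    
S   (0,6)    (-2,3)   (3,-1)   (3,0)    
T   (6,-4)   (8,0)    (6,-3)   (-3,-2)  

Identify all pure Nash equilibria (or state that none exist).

A profile is a Nash equilibrium when each player is best-responding to the other.
The Row player's best responses — vs P: R (payoff 7); vs Q: T (payoff 8); vs R: T (payoff 6); vs S: P (payoff 7).
The Column player's best responses — vs P: P (payoff 7); vs Q: S (payoff 7); vs R: Q (payoff 8); vs S: P (payoff 6); vs T: Q (payoff 0).
The only mutual best response is (T, Q); neither player gains by switching there.

(T, Q)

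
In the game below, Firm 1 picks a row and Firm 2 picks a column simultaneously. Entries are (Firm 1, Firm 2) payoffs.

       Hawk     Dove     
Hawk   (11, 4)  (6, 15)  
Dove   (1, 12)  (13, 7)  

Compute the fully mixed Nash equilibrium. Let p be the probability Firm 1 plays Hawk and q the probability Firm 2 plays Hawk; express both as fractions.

p = 5/16, q = 7/17

In a mixed NE each player is indifferent between their pure strategies, so the opponent's mix sets the indifference.
Firm 2 indifferent between Hawk and Dove: p·4 + (1−p)·12 = p·15 + (1−p)·7 ⟹ 12 + (-8)p = 7 + 8p ⟹ p = 5/16.
Firm 1 indifferent between Hawk and Dove: q·11 + (1−q)·6 = q·1 + (1−q)·13 ⟹ 6 + 5q = 13 + (-12)q ⟹ q = 7/17.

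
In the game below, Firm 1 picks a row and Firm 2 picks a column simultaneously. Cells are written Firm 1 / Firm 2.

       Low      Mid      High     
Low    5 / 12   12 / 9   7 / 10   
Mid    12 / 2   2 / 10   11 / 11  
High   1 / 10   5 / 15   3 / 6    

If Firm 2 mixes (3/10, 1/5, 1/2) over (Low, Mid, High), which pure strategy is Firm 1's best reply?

Firm 1's best reply maximizes expected payoff against the mix.
Low: (3/10)·5 + (1/5)·12 + (1/2)·7 = 37/5
Mid: (3/10)·12 + (1/5)·2 + (1/2)·11 = 19/2
High: (3/10)·1 + (1/5)·5 + (1/2)·3 = 14/5
Highest expected payoff is 19/2, from Mid.

Mid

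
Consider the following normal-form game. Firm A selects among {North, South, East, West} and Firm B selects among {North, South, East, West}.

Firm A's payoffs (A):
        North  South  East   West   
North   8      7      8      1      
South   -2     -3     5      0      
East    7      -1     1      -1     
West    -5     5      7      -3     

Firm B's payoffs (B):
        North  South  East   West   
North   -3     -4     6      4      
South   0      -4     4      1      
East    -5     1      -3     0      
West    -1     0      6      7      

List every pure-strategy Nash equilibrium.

Find each player's best response to every opponent strategy; NE are the intersections.
Firm A's best responses — vs North: North (payoff 8); vs South: North (payoff 7); vs East: North (payoff 8); vs West: North (payoff 1).
Firm B's best responses — vs North: East (payoff 6); vs South: East (payoff 4); vs East: South (payoff 1); vs West: West (payoff 7).
The only mutual best response is (North, East); neither player gains by switching there.

(North, East)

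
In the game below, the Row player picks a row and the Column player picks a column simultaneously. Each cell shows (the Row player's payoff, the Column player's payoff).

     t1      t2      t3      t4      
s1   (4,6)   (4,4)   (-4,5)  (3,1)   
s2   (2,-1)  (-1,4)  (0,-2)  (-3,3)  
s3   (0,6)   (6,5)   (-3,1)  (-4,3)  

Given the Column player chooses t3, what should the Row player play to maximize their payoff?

s2

With the Column player fixed at t3, the Row player's payoffs are: s1 → -4, s2 → 0, s3 → -3.
The maximum is 0, achieved by s2.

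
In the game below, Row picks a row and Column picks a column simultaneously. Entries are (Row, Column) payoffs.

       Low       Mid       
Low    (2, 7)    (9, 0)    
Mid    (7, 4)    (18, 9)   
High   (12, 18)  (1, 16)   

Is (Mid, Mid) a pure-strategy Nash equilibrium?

Yes

Holding Column at Mid: Row gets 18 from Mid, versus 9 from Low, 1 from High. No profitable deviation for Row.
Holding Row at Mid: Column gets 9 from Mid, versus 4 from Low. No profitable deviation for Column either.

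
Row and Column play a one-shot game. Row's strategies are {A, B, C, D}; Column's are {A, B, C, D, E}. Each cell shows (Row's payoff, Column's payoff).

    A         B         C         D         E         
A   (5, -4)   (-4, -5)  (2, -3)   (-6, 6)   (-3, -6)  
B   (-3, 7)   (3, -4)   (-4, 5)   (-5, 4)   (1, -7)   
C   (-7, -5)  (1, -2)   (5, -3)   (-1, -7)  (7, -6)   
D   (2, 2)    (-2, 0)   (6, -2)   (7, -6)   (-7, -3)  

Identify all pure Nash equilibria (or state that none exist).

There is no pure-strategy Nash equilibrium

Check mutual best responses: a cell is a NE iff neither player can gain by unilaterally deviating.
Row's best responses — vs A: A (payoff 5); vs B: B (payoff 3); vs C: D (payoff 6); vs D: D (payoff 7); vs E: C (payoff 7).
Column's best responses — vs A: D (payoff 6); vs B: A (payoff 7); vs C: B (payoff -2); vs D: A (payoff 2).
No cell has both players best-responding. For instance, Row's best reply to D is D, but against D Column prefers A over D.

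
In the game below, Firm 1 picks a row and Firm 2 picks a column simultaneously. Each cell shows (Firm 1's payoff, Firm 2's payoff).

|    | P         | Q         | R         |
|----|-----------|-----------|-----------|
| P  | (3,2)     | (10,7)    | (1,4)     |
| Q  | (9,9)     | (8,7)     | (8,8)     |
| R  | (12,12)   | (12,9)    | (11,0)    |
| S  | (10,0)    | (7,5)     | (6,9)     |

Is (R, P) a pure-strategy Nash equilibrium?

Yes

Holding Firm 2 at P: Firm 1 gets 12 from R, versus 3 from P, 9 from Q, 10 from S. No profitable deviation for Firm 1.
Holding Firm 1 at R: Firm 2 gets 12 from P, versus 9 from Q, 0 from R. No profitable deviation for Firm 2 either.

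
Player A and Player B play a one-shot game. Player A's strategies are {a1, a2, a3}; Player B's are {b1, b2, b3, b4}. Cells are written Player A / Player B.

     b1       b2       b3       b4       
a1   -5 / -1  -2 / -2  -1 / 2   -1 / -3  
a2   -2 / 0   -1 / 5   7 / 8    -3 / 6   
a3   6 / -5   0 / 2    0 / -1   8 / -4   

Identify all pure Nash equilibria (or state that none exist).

Check mutual best responses: a cell is a NE iff neither player can gain by unilaterally deviating.
Player A's best responses — vs b1: a3 (payoff 6); vs b2: a3 (payoff 0); vs b3: a2 (payoff 7); vs b4: a3 (payoff 8).
Player B's best responses — vs a1: b3 (payoff 2); vs a2: b3 (payoff 8); vs a3: b2 (payoff 2).
Mutual best responses occur at (a2, b3) and (a3, b2); at each, neither player gains by switching.

(a2, b3) and (a3, b2)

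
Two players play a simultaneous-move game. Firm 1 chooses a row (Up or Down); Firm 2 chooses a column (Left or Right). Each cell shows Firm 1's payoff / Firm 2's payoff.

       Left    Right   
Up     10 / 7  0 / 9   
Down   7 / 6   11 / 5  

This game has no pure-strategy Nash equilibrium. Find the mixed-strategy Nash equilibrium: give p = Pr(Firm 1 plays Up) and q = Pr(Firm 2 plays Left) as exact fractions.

Each player's mixing probability is pinned down by making the *other* player indifferent.
Firm 2 indifferent between Left and Right: p·7 + (1−p)·6 = p·9 + (1−p)·5 ⟹ 6 + 1p = 5 + 4p ⟹ p = 1/3.
Firm 1 indifferent between Up and Down: q·10 + (1−q)·0 = q·7 + (1−q)·11 ⟹ 0 + 10q = 11 + (-4)q ⟹ q = 11/14.

p = 1/3, q = 11/14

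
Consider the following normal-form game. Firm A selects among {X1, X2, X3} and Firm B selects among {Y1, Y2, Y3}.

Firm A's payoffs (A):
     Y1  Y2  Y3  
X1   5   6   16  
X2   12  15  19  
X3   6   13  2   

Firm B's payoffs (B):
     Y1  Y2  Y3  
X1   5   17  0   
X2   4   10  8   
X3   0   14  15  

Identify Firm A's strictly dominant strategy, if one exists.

X2

A strategy is strictly dominant if it gives Firm A a strictly higher payoff than every other strategy, against every choice by the opponent.
X2 strictly dominates: vs Y1: 12 > each of {5, 6}; vs Y2: 15 > each of {6, 13}; vs Y3: 19 > each of {16, 2}.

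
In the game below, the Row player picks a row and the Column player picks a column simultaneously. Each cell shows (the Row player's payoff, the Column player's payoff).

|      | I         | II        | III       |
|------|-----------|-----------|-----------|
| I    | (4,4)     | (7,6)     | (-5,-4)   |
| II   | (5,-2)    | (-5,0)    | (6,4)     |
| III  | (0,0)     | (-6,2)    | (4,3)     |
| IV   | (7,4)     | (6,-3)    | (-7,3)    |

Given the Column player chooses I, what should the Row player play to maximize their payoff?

IV

With the Column player fixed at I, the Row player's payoffs are: I → 4, II → 5, III → 0, IV → 7.
The maximum is 7, achieved by IV.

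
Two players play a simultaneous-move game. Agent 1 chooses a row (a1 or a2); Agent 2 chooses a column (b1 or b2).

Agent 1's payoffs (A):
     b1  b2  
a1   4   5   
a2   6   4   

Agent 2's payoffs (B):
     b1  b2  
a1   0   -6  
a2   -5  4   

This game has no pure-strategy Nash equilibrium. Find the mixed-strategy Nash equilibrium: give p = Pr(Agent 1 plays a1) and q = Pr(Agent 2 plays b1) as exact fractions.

p = 3/5, q = 1/3

In a mixed NE each player is indifferent between their pure strategies, so the opponent's mix sets the indifference.
Agent 2 indifferent between b1 and b2: p·0 + (1−p)·(-5) = p·(-6) + (1−p)·4 ⟹ (-5) + 5p = 4 + (-10)p ⟹ p = 3/5.
Agent 1 indifferent between a1 and a2: q·4 + (1−q)·5 = q·6 + (1−q)·4 ⟹ 5 + (-1)q = 4 + 2q ⟹ q = 1/3.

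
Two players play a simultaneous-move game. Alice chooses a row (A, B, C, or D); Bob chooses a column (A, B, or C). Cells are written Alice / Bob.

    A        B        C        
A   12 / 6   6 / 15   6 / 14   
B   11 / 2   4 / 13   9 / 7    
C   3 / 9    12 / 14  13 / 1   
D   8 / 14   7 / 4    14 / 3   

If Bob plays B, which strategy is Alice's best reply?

C

With Bob fixed at B, Alice's payoffs are: A → 6, B → 4, C → 12, D → 7.
The maximum is 12, achieved by C.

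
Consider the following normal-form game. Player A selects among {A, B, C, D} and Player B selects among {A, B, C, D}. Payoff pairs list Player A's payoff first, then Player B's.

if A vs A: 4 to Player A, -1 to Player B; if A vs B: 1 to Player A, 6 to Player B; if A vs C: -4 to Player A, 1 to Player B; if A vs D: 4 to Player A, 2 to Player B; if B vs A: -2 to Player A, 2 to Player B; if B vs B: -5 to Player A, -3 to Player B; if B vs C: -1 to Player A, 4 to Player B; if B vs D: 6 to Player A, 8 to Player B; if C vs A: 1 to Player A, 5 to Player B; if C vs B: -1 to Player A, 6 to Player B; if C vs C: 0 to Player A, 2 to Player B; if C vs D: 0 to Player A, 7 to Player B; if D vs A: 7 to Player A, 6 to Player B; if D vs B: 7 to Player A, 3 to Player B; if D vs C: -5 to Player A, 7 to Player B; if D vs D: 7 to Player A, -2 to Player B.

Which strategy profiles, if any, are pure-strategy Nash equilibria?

Find each player's best response to every opponent strategy; NE are the intersections.
Player A's best responses — vs A: D (payoff 7); vs B: D (payoff 7); vs C: C (payoff 0); vs D: D (payoff 7).
Player B's best responses — vs A: B (payoff 6); vs B: D (payoff 8); vs C: D (payoff 7); vs D: C (payoff 7).
No cell has both players best-responding. For instance, Player A's best reply to D is D, but against D Player B prefers C over D.

No pure-strategy Nash equilibrium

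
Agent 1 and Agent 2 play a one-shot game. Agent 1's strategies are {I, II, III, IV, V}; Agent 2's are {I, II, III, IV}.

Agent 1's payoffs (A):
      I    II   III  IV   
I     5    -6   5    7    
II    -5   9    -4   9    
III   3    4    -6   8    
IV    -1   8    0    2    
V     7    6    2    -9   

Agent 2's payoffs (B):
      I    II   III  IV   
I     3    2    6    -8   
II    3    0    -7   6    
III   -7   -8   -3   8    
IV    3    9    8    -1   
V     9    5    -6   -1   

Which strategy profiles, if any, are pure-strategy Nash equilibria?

(I, III), (II, IV), and (V, I)

Check mutual best responses: a cell is a NE iff neither player can gain by unilaterally deviating.
Agent 1's best responses — vs I: V (payoff 7); vs II: II (payoff 9); vs III: I (payoff 5); vs IV: II (payoff 9).
Agent 2's best responses — vs I: III (payoff 6); vs II: IV (payoff 6); vs III: IV (payoff 8); vs IV: II (payoff 9); vs V: I (payoff 9).
Mutual best responses occur at (I, III), (II, IV), and (V, I); at each, neither player gains by switching.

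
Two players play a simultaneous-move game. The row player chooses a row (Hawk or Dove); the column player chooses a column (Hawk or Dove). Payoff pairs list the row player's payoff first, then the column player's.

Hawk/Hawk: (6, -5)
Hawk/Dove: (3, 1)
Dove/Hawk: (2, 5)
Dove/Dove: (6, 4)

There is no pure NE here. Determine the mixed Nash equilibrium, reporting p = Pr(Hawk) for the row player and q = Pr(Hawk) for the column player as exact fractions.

p = 1/7, q = 3/7

Each player's mixing probability is pinned down by making the *other* player indifferent.
The column player indifferent between Hawk and Dove: p·(-5) + (1−p)·5 = p·1 + (1−p)·4 ⟹ 5 + (-10)p = 4 + (-3)p ⟹ p = 1/7.
The row player indifferent between Hawk and Dove: q·6 + (1−q)·3 = q·2 + (1−q)·6 ⟹ 3 + 3q = 6 + (-4)q ⟹ q = 3/7.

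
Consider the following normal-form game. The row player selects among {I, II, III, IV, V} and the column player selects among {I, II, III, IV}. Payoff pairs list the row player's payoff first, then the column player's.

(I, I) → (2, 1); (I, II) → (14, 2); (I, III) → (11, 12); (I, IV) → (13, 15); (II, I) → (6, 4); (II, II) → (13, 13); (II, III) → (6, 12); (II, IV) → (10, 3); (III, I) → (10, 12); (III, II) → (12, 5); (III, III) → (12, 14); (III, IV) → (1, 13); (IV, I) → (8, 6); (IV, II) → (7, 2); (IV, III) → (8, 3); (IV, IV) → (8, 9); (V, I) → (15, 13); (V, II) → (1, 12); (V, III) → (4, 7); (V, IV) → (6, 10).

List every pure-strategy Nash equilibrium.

(I, IV), (III, III), and (V, I)

Check mutual best responses: a cell is a NE iff neither player can gain by unilaterally deviating.
The row player's best responses — vs I: V (payoff 15); vs II: I (payoff 14); vs III: III (payoff 12); vs IV: I (payoff 13).
The column player's best responses — vs I: IV (payoff 15); vs II: II (payoff 13); vs III: III (payoff 14); vs IV: IV (payoff 9); vs V: I (payoff 13).
Mutual best responses occur at (I, IV), (III, III), and (V, I); at each, neither player gains by switching.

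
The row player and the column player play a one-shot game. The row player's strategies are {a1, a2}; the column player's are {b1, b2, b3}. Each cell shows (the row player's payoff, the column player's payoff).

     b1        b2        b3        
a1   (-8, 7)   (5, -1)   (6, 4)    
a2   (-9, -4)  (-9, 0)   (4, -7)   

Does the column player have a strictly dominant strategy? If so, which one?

No strictly dominant strategy

A strategy is strictly dominant if it gives the column player a strictly higher payoff than every other strategy, against every choice by the opponent.
b1 is not dominant: against a2, b2 gives 0 > -4.
b2 is not dominant: against a1, b1 gives 7 > -1.
b3 is not dominant: against a1, b1 gives 7 > 4.
No single strategy is best against every opponent action.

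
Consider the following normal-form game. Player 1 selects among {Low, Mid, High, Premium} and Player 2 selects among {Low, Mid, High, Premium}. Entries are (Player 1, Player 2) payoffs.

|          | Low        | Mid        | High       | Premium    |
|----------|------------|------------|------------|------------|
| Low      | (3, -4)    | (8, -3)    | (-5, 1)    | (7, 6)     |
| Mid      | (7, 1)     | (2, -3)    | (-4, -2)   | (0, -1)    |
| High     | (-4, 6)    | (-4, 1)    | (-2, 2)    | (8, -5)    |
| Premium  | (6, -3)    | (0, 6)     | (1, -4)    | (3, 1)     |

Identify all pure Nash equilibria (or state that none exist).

Check mutual best responses: a cell is a NE iff neither player can gain by unilaterally deviating.
Player 1's best responses — vs Low: Mid (payoff 7); vs Mid: Low (payoff 8); vs High: Premium (payoff 1); vs Premium: High (payoff 8).
Player 2's best responses — vs Low: Premium (payoff 6); vs Mid: Low (payoff 1); vs High: Low (payoff 6); vs Premium: Mid (payoff 6).
The only mutual best response is (Mid, Low); neither player gains by switching there.

(Mid, Low)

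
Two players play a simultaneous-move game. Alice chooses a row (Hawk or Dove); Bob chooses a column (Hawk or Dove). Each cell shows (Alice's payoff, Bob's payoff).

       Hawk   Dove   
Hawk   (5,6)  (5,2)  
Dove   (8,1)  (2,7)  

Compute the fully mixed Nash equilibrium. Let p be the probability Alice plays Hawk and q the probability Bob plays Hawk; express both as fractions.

Each player's mixing probability is pinned down by making the *other* player indifferent.
Bob indifferent between Hawk and Dove: p·6 + (1−p)·1 = p·2 + (1−p)·7 ⟹ 1 + 5p = 7 + (-5)p ⟹ p = 3/5.
Alice indifferent between Hawk and Dove: q·5 + (1−q)·5 = q·8 + (1−q)·2 ⟹ 5 + 0q = 2 + 6q ⟹ q = 1/2.

p = 3/5, q = 1/2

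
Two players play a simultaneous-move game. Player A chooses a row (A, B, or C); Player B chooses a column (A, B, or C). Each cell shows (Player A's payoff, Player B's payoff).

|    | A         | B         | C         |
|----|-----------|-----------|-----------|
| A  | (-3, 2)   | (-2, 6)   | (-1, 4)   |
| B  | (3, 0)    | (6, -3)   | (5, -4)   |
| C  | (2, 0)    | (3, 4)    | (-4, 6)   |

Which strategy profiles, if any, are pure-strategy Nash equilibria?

(B, A)

A profile is a Nash equilibrium when each player is best-responding to the other.
Player A's best responses — vs A: B (payoff 3); vs B: B (payoff 6); vs C: B (payoff 5).
Player B's best responses — vs A: B (payoff 6); vs B: A (payoff 0); vs C: C (payoff 6).
The only mutual best response is (B, A); neither player gains by switching there.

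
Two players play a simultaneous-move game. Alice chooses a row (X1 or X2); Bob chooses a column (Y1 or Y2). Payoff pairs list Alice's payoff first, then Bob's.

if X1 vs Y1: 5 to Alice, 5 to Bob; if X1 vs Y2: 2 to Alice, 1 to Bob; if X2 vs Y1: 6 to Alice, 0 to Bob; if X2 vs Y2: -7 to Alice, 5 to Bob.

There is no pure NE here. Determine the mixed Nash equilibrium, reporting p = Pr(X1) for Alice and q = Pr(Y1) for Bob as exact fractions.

p = 5/9, q = 9/10

Each player's mixing probability is pinned down by making the *other* player indifferent.
Bob indifferent between Y1 and Y2: p·5 + (1−p)·0 = p·1 + (1−p)·5 ⟹ 0 + 5p = 5 + (-4)p ⟹ p = 5/9.
Alice indifferent between X1 and X2: q·5 + (1−q)·2 = q·6 + (1−q)·(-7) ⟹ 2 + 3q = (-7) + 13q ⟹ q = 9/10.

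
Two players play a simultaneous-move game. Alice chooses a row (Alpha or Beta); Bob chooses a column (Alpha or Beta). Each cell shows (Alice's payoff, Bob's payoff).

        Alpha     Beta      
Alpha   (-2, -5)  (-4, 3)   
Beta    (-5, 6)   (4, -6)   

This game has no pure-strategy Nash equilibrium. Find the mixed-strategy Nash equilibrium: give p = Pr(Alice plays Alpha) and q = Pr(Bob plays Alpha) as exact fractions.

Each player's mixing probability is pinned down by making the *other* player indifferent.
Bob indifferent between Alpha and Beta: p·(-5) + (1−p)·6 = p·3 + (1−p)·(-6) ⟹ 6 + (-11)p = (-6) + 9p ⟹ p = 3/5.
Alice indifferent between Alpha and Beta: q·(-2) + (1−q)·(-4) = q·(-5) + (1−q)·4 ⟹ (-4) + 2q = 4 + (-9)q ⟹ q = 8/11.

p = 3/5, q = 8/11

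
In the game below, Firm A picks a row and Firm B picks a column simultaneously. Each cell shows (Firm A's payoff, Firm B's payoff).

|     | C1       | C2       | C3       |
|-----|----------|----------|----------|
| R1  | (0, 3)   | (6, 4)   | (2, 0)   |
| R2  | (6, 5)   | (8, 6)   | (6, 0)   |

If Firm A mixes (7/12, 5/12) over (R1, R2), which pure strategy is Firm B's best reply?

Firm B's best reply maximizes expected payoff against the mix.
C1: (7/12)·3 + (5/12)·5 = 23/6
C2: (7/12)·4 + (5/12)·6 = 29/6
C3: (7/12)·0 + (5/12)·0 = 0
Highest expected payoff is 29/6, from C2.

C2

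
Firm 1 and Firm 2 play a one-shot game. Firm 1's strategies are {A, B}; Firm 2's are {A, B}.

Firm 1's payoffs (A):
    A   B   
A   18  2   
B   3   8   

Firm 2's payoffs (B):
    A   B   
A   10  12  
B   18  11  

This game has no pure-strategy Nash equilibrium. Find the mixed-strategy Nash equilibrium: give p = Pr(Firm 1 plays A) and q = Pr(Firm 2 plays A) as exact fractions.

p = 7/9, q = 2/7

In a mixed NE each player is indifferent between their pure strategies, so the opponent's mix sets the indifference.
Firm 2 indifferent between A and B: p·10 + (1−p)·18 = p·12 + (1−p)·11 ⟹ 18 + (-8)p = 11 + 1p ⟹ p = 7/9.
Firm 1 indifferent between A and B: q·18 + (1−q)·2 = q·3 + (1−q)·8 ⟹ 2 + 16q = 8 + (-5)q ⟹ q = 2/7.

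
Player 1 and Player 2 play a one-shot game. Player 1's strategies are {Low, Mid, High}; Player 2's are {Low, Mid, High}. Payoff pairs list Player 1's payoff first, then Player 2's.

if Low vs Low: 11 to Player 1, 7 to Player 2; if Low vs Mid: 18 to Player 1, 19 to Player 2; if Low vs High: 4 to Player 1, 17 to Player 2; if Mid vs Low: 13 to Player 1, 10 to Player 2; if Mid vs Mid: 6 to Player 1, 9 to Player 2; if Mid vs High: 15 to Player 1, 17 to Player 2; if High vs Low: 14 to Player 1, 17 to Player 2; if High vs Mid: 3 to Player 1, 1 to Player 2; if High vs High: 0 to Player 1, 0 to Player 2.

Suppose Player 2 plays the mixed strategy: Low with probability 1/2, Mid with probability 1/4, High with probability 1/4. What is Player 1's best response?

Compute Player 1's expected payoff from each pure strategy against the given mix.
Low: (1/2)·11 + (1/4)·18 + (1/4)·4 = 11
Mid: (1/2)·13 + (1/4)·6 + (1/4)·15 = 47/4
High: (1/2)·14 + (1/4)·3 + (1/4)·0 = 31/4
Highest expected payoff is 47/4, from Mid.

Mid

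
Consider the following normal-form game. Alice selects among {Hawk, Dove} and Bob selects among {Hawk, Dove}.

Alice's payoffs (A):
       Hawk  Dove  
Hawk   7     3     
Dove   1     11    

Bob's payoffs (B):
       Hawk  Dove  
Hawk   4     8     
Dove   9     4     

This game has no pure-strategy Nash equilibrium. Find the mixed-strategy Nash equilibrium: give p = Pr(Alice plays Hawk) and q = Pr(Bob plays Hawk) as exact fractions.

p = 5/9, q = 4/7

Each player's mixing probability is pinned down by making the *other* player indifferent.
Bob indifferent between Hawk and Dove: p·4 + (1−p)·9 = p·8 + (1−p)·4 ⟹ 9 + (-5)p = 4 + 4p ⟹ p = 5/9.
Alice indifferent between Hawk and Dove: q·7 + (1−q)·3 = q·1 + (1−q)·11 ⟹ 3 + 4q = 11 + (-10)q ⟹ q = 4/7.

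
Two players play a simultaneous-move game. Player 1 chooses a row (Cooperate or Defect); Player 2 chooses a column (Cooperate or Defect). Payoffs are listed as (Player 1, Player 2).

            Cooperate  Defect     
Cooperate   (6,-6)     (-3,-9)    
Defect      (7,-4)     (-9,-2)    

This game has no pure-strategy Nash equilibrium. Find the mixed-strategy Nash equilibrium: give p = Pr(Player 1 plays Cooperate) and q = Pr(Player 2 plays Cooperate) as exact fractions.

In a mixed NE each player is indifferent between their pure strategies, so the opponent's mix sets the indifference.
Player 2 indifferent between Cooperate and Defect: p·(-6) + (1−p)·(-4) = p·(-9) + (1−p)·(-2) ⟹ (-4) + (-2)p = (-2) + (-7)p ⟹ p = 2/5.
Player 1 indifferent between Cooperate and Defect: q·6 + (1−q)·(-3) = q·7 + (1−q)·(-9) ⟹ (-3) + 9q = (-9) + 16q ⟹ q = 6/7.

p = 2/5, q = 6/7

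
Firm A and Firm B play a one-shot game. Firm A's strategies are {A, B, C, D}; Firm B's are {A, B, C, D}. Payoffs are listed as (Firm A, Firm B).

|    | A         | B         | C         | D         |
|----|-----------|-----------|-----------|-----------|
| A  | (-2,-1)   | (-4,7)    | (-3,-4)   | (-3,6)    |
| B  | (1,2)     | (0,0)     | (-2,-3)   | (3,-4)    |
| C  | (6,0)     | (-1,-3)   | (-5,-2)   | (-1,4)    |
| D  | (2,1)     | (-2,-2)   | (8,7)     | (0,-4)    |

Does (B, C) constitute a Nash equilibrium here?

Holding Firm B at C: Firm A gets -2 from B but could get 8 by switching to D. Firm A has a profitable deviation.

No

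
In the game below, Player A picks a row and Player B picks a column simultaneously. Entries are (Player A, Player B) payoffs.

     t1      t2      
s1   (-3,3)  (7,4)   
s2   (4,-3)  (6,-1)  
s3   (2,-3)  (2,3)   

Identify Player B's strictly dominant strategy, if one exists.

Check whether one of Player B's strategies beats all alternatives regardless of what the opponent does.
t2 strictly dominates: vs s1: 4 > 3; vs s2: -1 > -3; vs s3: 3 > -3.

t2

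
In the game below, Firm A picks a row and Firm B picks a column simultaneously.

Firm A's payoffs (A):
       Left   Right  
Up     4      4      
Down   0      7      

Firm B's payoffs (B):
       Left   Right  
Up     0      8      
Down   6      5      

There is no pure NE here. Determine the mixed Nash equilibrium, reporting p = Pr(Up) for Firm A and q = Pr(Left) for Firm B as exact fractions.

p = 1/9, q = 3/7

In a mixed NE each player is indifferent between their pure strategies, so the opponent's mix sets the indifference.
Firm B indifferent between Left and Right: p·0 + (1−p)·6 = p·8 + (1−p)·5 ⟹ 6 + (-6)p = 5 + 3p ⟹ p = 1/9.
Firm A indifferent between Up and Down: q·4 + (1−q)·4 = q·0 + (1−q)·7 ⟹ 4 + 0q = 7 + (-7)q ⟹ q = 3/7.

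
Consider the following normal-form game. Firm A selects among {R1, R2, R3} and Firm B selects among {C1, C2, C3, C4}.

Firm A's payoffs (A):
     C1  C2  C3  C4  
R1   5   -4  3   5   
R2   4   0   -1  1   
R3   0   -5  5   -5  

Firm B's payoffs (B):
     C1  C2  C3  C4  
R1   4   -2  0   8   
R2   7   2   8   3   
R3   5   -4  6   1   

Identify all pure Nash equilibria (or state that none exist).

(R1, C4) and (R3, C3)

Check mutual best responses: a cell is a NE iff neither player can gain by unilaterally deviating.
Firm A's best responses — vs C1: R1 (payoff 5); vs C2: R2 (payoff 0); vs C3: R3 (payoff 5); vs C4: R1 (payoff 5).
Firm B's best responses — vs R1: C4 (payoff 8); vs R2: C3 (payoff 8); vs R3: C3 (payoff 6).
Mutual best responses occur at (R1, C4) and (R3, C3); at each, neither player gains by switching.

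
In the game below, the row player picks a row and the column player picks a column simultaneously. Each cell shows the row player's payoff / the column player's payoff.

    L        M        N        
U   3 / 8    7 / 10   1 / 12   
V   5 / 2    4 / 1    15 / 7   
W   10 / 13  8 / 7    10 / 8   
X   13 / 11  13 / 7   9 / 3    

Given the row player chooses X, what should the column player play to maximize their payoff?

With the row player fixed at X, the column player's payoffs are: L → 11, M → 7, N → 3.
The maximum is 11, achieved by L.

L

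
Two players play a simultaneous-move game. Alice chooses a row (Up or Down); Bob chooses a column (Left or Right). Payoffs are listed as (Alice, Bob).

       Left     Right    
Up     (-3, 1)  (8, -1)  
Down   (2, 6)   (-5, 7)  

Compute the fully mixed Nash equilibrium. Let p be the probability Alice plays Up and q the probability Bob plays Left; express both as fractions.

p = 1/3, q = 13/18

Each player's mixing probability is pinned down by making the *other* player indifferent.
Bob indifferent between Left and Right: p·1 + (1−p)·6 = p·(-1) + (1−p)·7 ⟹ 6 + (-5)p = 7 + (-8)p ⟹ p = 1/3.
Alice indifferent between Up and Down: q·(-3) + (1−q)·8 = q·2 + (1−q)·(-5) ⟹ 8 + (-11)q = (-5) + 7q ⟹ q = 13/18.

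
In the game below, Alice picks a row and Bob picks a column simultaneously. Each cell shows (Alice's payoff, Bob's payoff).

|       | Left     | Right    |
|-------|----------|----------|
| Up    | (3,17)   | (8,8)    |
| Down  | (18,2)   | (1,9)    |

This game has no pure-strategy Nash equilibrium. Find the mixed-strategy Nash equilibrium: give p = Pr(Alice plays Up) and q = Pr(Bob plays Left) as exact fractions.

p = 7/16, q = 7/22

Each player's mixing probability is pinned down by making the *other* player indifferent.
Bob indifferent between Left and Right: p·17 + (1−p)·2 = p·8 + (1−p)·9 ⟹ 2 + 15p = 9 + (-1)p ⟹ p = 7/16.
Alice indifferent between Up and Down: q·3 + (1−q)·8 = q·18 + (1−q)·1 ⟹ 8 + (-5)q = 1 + 17q ⟹ q = 7/22.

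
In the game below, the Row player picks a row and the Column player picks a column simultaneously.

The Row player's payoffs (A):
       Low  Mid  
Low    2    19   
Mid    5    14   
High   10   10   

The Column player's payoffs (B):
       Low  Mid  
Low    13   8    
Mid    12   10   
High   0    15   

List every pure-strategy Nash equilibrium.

A profile is a Nash equilibrium when each player is best-responding to the other.
The Row player's best responses — vs Low: High (payoff 10); vs Mid: Low (payoff 19).
The Column player's best responses — vs Low: Low (payoff 13); vs Mid: Low (payoff 12); vs High: Mid (payoff 15).
No cell has both players best-responding. For instance, the Row player's best reply to Low is High, but against High the Column player prefers Mid over Low.

No pure-strategy Nash equilibrium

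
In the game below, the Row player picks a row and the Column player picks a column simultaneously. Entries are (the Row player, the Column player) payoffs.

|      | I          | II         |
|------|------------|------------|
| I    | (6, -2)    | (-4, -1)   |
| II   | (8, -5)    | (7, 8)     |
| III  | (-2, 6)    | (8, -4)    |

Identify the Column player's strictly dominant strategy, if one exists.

None

Check whether one of the Column player's strategies beats all alternatives regardless of what the opponent does.
I is not dominant: against I, II gives -1 > -2.
II is not dominant: against III, I gives 6 > -4.
No single strategy is best against every opponent action.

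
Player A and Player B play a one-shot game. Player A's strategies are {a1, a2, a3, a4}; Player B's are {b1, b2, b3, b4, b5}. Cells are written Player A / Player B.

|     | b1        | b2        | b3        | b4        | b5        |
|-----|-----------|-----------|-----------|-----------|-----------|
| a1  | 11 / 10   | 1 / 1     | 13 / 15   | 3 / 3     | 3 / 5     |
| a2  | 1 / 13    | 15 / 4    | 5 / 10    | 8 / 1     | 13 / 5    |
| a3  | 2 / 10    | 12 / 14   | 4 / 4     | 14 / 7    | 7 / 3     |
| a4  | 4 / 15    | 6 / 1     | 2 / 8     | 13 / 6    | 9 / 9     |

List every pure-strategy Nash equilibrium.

Find each player's best response to every opponent strategy; NE are the intersections.
Player A's best responses — vs b1: a1 (payoff 11); vs b2: a2 (payoff 15); vs b3: a1 (payoff 13); vs b4: a3 (payoff 14); vs b5: a2 (payoff 13).
Player B's best responses — vs a1: b3 (payoff 15); vs a2: b1 (payoff 13); vs a3: b2 (payoff 14); vs a4: b1 (payoff 15).
The only mutual best response is (a1, b3); neither player gains by switching there.

(a1, b3)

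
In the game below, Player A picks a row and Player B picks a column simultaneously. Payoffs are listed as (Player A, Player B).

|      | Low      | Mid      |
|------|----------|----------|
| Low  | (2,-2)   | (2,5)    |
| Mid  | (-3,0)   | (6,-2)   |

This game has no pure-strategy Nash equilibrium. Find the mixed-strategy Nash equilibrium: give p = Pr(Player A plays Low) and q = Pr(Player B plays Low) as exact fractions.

p = 2/9, q = 4/9

Each player's mixing probability is pinned down by making the *other* player indifferent.
Player B indifferent between Low and Mid: p·(-2) + (1−p)·0 = p·5 + (1−p)·(-2) ⟹ 0 + (-2)p = (-2) + 7p ⟹ p = 2/9.
Player A indifferent between Low and Mid: q·2 + (1−q)·2 = q·(-3) + (1−q)·6 ⟹ 2 + 0q = 6 + (-9)q ⟹ q = 4/9.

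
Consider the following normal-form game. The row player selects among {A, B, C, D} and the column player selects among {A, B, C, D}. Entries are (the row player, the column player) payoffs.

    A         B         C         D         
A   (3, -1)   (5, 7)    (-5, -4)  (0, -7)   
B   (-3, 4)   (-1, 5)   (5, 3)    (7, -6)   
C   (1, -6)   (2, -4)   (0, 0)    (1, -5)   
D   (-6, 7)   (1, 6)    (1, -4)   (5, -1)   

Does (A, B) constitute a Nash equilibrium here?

Holding the column player at B: the row player gets 5 from A, versus -1 from B, 2 from C, 1 from D. No profitable deviation for the row player.
Holding the row player at A: the column player gets 7 from B, versus -1 from A, -4 from C, -7 from D. No profitable deviation for the column player either.

Yes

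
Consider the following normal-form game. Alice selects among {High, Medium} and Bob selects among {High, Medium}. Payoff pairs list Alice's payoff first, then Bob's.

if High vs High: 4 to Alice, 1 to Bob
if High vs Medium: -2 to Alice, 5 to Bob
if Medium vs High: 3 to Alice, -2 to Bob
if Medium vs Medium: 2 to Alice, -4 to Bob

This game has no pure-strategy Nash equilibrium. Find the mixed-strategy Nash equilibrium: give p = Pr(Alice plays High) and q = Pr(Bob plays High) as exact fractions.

p = 1/3, q = 4/5

Each player's mixing probability is pinned down by making the *other* player indifferent.
Bob indifferent between High and Medium: p·1 + (1−p)·(-2) = p·5 + (1−p)·(-4) ⟹ (-2) + 3p = (-4) + 9p ⟹ p = 1/3.
Alice indifferent between High and Medium: q·4 + (1−q)·(-2) = q·3 + (1−q)·2 ⟹ (-2) + 6q = 2 + 1q ⟹ q = 4/5.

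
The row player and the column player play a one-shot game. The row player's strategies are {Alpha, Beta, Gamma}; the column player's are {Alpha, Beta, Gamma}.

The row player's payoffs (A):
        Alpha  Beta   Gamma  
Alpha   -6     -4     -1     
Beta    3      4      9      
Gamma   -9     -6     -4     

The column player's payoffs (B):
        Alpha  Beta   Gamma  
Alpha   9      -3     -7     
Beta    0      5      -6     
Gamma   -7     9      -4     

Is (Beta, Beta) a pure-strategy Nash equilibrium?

Holding the column player at Beta: the row player gets 4 from Beta, versus -4 from Alpha, -6 from Gamma. No profitable deviation for the row player.
Holding the row player at Beta: the column player gets 5 from Beta, versus 0 from Alpha, -6 from Gamma. No profitable deviation for the column player either.

Yes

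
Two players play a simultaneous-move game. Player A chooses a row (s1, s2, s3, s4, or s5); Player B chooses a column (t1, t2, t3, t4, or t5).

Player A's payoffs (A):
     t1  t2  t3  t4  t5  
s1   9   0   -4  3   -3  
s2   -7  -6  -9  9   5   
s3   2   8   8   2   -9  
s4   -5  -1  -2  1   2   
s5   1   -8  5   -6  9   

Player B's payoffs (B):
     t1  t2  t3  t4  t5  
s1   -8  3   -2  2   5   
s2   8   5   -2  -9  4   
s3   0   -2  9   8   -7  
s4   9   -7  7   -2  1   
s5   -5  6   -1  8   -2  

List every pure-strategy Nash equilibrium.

A profile is a Nash equilibrium when each player is best-responding to the other.
Player A's best responses — vs t1: s1 (payoff 9); vs t2: s3 (payoff 8); vs t3: s3 (payoff 8); vs t4: s2 (payoff 9); vs t5: s5 (payoff 9).
Player B's best responses — vs s1: t5 (payoff 5); vs s2: t1 (payoff 8); vs s3: t3 (payoff 9); vs s4: t1 (payoff 9); vs s5: t4 (payoff 8).
The only mutual best response is (s3, t3); neither player gains by switching there.

(s3, t3)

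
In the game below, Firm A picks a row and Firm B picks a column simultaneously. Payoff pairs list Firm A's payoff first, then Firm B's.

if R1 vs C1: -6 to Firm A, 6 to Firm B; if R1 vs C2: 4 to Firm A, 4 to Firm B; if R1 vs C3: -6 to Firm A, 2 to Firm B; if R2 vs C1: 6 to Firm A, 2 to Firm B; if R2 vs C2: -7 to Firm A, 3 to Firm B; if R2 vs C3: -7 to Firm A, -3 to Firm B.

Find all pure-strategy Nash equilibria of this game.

Check mutual best responses: a cell is a NE iff neither player can gain by unilaterally deviating.
Firm A's best responses — vs C1: R2 (payoff 6); vs C2: R1 (payoff 4); vs C3: R1 (payoff -6).
Firm B's best responses — vs R1: C1 (payoff 6); vs R2: C2 (payoff 3).
No cell has both players best-responding. For instance, Firm A's best reply to C3 is R1, but against R1 Firm B prefers C1 over C3.

There is no pure-strategy Nash equilibrium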